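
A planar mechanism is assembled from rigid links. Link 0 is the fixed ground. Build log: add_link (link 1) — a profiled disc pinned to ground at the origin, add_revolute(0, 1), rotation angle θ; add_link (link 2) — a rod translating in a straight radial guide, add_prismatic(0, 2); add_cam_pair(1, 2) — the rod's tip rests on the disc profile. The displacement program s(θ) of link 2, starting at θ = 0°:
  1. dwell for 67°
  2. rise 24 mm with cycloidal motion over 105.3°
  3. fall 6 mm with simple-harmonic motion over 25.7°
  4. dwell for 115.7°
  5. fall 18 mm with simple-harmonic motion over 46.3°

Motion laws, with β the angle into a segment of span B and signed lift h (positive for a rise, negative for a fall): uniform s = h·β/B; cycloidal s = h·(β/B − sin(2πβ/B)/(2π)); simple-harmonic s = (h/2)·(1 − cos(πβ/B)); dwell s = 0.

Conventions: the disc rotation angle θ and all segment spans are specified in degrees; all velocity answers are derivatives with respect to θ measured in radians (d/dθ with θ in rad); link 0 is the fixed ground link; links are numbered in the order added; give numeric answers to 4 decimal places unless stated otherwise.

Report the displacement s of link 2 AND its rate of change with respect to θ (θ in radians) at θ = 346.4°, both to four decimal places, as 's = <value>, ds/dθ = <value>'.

seg 1 [0°–67°] dwell: s stays 0.0000
seg 2 [67°–172.3°] cycloidal, h=24: full span → s += 24 → s = 24.0000
seg 3 [172.3°–198°] simple-harmonic, h=-6: full span → s += -6 → s = 18.0000
seg 4 [198°–313.7°] dwell: s stays 18.0000
seg 5 [313.7°–360°] simple-harmonic, h=-18: θ=346.4° here. β=32.7, B=46.3. -18/2·(1 − cos(π·0.7063)) = -14.4323 → s = 3.5677
velocity in seg [313.7°–360°] (simple-harmonic), θ in radians: β = 32.7° = 0.5707 rad, B = 46.3° = 0.8081 rad; ds/dθ = (πh/(2B)) sin(πβ/B) = (π·(-18)/(2·0.8081)) sin(π·0.7063) = -27.896717 mm/rad

s = 3.5677, ds/dθ = -27.8967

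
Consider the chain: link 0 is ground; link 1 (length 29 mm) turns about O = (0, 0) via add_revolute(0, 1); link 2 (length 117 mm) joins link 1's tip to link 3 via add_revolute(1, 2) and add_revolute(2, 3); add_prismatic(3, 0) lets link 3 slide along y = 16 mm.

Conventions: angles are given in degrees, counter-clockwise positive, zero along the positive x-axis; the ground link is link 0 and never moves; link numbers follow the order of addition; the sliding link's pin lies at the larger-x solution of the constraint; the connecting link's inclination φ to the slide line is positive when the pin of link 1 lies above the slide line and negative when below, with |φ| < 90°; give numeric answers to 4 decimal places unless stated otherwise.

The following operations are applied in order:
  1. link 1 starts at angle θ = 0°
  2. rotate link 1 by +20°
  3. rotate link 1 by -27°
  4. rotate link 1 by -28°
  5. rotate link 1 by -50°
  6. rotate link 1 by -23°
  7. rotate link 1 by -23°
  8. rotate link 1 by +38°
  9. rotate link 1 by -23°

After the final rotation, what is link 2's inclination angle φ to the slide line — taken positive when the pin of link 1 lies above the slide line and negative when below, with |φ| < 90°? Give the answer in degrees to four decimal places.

geometry: r = 29 mm, L = 117 mm, e = 16 mm; θ starts at 0°
rotate link 1 by +20°: θ ← 0° +20° = 20°
rotate link 1 by -27°: θ ← 20° -27° = -7°
rotate link 1 by -28°: θ ← -7° -28° = -35°
rotate link 1 by -50°: θ ← -35° -50° = -85°
rotate link 1 by -23°: θ ← -85° -23° = -108°
rotate link 1 by -23°: θ ← -108° -23° = -131°
rotate link 1 by +38°: θ ← -131° +38° = -93°
rotate link 1 by -23°: θ ← -93° -23° = -116°
h = r sin θ − e = -26.065027 − 16 = -42.065027
sin φ = h / L = -42.065027 / 117 = -0.35953015
φ = arcsin(-0.35953015) = -21.071344°

-21.0713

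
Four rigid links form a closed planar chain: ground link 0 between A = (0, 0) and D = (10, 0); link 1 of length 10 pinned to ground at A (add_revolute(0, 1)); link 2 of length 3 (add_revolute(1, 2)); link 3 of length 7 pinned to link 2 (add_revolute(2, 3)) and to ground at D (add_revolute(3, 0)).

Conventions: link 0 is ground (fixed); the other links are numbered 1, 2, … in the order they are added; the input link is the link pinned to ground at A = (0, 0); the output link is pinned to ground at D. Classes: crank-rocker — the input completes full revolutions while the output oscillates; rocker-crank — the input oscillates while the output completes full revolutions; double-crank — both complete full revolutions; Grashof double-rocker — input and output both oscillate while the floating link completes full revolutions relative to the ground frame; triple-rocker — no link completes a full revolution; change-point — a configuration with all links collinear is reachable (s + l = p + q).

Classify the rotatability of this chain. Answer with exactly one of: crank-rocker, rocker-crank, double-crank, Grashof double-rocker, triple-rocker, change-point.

lengths: ground=10, input=10, coupler=3, output=7
sorted: s=3 (shortest), l=10 (longest), p+q=17
s + l = 13 vs p + q = 17
s + l < p + q (Grashof) with shortest = coupler link → Grashof double-rocker

Grashof double-rocker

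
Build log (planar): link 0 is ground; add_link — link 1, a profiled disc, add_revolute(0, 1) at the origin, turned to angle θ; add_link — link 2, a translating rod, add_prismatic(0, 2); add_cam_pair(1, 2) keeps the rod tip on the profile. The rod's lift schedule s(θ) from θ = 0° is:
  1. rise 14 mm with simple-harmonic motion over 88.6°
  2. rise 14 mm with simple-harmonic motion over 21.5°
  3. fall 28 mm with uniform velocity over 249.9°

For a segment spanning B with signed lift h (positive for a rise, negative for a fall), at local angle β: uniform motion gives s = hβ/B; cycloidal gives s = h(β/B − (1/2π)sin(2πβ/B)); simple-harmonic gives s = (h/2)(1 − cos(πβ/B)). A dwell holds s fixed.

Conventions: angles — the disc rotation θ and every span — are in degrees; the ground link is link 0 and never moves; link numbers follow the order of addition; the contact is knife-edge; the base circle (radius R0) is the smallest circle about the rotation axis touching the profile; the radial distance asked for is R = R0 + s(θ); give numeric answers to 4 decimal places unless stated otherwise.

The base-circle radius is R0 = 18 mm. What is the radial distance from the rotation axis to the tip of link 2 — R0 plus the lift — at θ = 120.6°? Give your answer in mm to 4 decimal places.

seg 1 [0°–88.6°] simple-harmonic, h=14: full span → s += 14 → s = 14.0000
seg 2 [88.6°–110.1°] simple-harmonic, h=14: full span → s += 14 → s = 28.0000
seg 3 [110.1°–360°] uniform, h=-28: θ=120.6° here. β=10.5, B=249.9. -28·10.5/249.9 = -1.1765 → s = 26.8235
R = R0 + s = 18 + 26.8235 = 44.8235

44.8235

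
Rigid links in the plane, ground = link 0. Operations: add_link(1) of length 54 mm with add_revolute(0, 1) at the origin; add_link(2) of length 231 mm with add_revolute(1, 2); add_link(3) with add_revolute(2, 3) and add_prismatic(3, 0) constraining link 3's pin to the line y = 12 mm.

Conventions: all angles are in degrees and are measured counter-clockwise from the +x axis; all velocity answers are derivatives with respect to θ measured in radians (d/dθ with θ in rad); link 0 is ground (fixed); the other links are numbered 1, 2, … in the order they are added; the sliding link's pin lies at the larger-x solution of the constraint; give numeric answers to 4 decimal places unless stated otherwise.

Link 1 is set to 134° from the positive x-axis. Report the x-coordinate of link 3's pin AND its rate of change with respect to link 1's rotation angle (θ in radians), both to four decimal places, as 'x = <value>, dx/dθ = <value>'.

geometry: r = 54 mm, L = 231 mm, e = 12 mm
crank pin P = (r cos θ, r sin θ) = (-37.511552, 38.844349)
h = r sin θ − e = 38.844349 − 12 = 26.844349
x = r cos θ + √(L² − h²) = -37.511552 + 229.434917 = 191.923365
dx/dθ = −r sin θ − h·r cos θ/√(L² − h²) (θ in radians; h = 26.844349) = -34.455422

x = 191.9234, dx/dθ = -34.4554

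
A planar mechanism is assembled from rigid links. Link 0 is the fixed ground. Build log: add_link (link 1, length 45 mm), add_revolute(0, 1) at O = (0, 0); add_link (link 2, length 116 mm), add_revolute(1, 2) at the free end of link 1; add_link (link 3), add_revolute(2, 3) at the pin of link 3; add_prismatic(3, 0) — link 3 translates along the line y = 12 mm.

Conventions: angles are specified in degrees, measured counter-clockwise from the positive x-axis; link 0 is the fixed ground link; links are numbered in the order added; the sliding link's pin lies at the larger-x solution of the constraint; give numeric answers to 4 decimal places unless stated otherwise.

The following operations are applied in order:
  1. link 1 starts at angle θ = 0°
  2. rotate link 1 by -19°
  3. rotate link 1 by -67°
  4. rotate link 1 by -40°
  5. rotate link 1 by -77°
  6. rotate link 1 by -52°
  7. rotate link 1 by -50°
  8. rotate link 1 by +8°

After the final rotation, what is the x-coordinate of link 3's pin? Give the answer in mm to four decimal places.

geometry: r = 45 mm, L = 116 mm, e = 12 mm; θ starts at 0°
rotate link 1 by -19°: θ ← 0° -19° = -19°
rotate link 1 by -67°: θ ← -19° -67° = -86°
rotate link 1 by -40°: θ ← -86° -40° = -126°
rotate link 1 by -77°: θ ← -126° -77° = -203°
rotate link 1 by -52°: θ ← -203° -52° = -255°
rotate link 1 by -50°: θ ← -255° -50° = -305°
rotate link 1 by +8°: θ ← -305° +8° = -297°
crank pin P = (r cos θ, r sin θ) = (20.429572, 40.095294)
h = r sin θ − e = 40.095294 − 12 = 28.095294
x = r cos θ + √(L² − h²) = 20.429572 + 112.546233 = 132.975805

132.9758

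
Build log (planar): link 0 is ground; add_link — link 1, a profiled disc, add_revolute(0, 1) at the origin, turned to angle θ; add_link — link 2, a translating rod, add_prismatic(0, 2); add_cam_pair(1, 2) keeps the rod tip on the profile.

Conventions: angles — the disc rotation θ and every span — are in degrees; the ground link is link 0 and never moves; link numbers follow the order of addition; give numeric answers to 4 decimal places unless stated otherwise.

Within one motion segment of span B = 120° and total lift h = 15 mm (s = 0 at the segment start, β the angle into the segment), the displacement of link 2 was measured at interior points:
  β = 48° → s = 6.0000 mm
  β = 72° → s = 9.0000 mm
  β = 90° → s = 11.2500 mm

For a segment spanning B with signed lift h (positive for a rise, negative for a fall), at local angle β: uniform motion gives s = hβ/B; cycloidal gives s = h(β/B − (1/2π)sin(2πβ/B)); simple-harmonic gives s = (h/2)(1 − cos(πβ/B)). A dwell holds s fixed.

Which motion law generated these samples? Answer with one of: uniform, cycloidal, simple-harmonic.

candidates at β/B = r: uniform s = h·r (linear in β); cycloidal s = h·(r − sin(2πr)/(2π)); simple-harmonic s = (h/2)(1 − cos(πr))
β=48°: printed 6.0000 | uniform 6.0000, cycloidal 4.5968, simple-harmonic 5.1824
β=72°: printed 9.0000 | uniform 9.0000, cycloidal 10.4032, simple-harmonic 9.8176
β=90°: printed 11.2500 | uniform 11.2500, cycloidal 13.6373, simple-harmonic 12.8033
only one law matches every sample → uniform

uniform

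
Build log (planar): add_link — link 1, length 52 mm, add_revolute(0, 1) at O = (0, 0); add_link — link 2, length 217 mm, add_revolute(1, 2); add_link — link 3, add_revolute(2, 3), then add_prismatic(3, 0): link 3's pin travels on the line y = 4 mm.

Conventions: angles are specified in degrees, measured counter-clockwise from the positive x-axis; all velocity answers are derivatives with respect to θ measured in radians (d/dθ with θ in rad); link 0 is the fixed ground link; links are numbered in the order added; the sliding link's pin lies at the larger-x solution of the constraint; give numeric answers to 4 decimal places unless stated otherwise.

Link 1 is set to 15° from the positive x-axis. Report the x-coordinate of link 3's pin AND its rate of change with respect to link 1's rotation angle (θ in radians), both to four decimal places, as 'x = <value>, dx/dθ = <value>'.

geometry: r = 52 mm, L = 217 mm, e = 4 mm
crank pin P = (r cos θ, r sin θ) = (50.228143, 13.458590)
h = r sin θ − e = 13.458590 − 4 = 9.458590
x = r cos θ + √(L² − h²) = 50.228143 + 216.793762 = 267.021905
dx/dθ = −r sin θ − h·r cos θ/√(L² − h²) (θ in radians; h = 9.458590) = -15.650016

x = 267.0219, dx/dθ = -15.6500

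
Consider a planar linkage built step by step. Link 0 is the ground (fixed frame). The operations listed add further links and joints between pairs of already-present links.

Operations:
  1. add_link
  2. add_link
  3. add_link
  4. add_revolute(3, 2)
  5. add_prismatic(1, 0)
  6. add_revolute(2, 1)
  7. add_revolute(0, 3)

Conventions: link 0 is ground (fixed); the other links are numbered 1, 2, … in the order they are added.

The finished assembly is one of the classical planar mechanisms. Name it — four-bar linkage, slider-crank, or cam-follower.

links: 4 (incl. ground); joints: 3 revolute, 1 prismatic, 0 higher (cam) pair, forming one closed loop
4 links, 3 revolutes + 1 prismatic in one loop → slider-crank

slider-crank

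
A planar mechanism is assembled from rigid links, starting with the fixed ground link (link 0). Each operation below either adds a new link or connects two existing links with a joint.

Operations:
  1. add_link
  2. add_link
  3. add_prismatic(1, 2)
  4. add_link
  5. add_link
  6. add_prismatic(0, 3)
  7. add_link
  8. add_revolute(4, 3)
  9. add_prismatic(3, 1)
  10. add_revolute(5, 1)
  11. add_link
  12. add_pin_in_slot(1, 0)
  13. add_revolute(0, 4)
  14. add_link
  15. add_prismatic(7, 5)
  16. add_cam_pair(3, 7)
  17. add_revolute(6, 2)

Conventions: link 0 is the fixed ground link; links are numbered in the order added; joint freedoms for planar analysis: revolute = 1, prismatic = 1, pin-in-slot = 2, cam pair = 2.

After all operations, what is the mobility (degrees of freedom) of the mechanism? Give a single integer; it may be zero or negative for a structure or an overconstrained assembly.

ground; <1,0,0>
#1 <2,0,0>
#2 <3,0,0>
P:1↔2 J1 <3,1,0>
#3 <4,1,0>
#4 <5,1,0>
P:0↔3 J1 <5,2,0>
#5 <6,2,0>
R:4↔3 J1 <6,3,0>
P:3↔1 J1 <6,4,0>
R:5↔1 J1 <6,5,0>
#6 <7,5,0>
PS:1↔0 J2 <7,5,1>
R:0↔4 J1 <7,6,1>
#7 <8,6,1>
P:7↔5 J1 <8,7,1>
C:3↔7 J2 <8,7,2>
R:6↔2 J1 <8,8,2>
3×7 − 2×8 − 1×2 = 3

M = 3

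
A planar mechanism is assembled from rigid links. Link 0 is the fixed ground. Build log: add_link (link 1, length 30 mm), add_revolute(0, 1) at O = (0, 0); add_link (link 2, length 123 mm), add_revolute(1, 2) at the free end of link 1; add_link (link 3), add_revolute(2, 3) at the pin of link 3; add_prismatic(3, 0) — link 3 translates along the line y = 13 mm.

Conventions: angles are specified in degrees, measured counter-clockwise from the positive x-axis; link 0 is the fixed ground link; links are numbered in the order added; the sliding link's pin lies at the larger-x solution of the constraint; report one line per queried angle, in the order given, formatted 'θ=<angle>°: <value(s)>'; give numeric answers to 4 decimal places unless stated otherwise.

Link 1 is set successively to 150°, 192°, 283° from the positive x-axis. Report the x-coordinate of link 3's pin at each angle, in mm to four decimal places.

geometry: r = 30 mm, L = 123 mm, e = 13 mm
θ=150°: crank pin P = (r cos θ, r sin θ) = (-25.980762, 15.000000)
θ=150°: h = r sin θ − e = 15.000000 − 13 = 2.000000
θ=150°: x = r cos θ + √(L² − h²) = -25.980762 + 122.983739 = 97.002977
θ=192°: crank pin P = (r cos θ, r sin θ) = (-29.344428, -6.237351)
θ=192°: h = r sin θ − e = -6.237351 − 13 = -19.237351
θ=192°: x = r cos θ + √(L² − h²) = -29.344428 + 121.486313 = 92.141885
θ=283°: crank pin P = (r cos θ, r sin θ) = (6.748532, -29.231102)
θ=283°: h = r sin θ − e = -29.231102 − 13 = -42.231102
θ=283°: x = r cos θ + √(L² − h²) = 6.748532 + 115.522872 = 122.271404

θ=150°: 97.0030
θ=192°: 92.1419
θ=283°: 122.2714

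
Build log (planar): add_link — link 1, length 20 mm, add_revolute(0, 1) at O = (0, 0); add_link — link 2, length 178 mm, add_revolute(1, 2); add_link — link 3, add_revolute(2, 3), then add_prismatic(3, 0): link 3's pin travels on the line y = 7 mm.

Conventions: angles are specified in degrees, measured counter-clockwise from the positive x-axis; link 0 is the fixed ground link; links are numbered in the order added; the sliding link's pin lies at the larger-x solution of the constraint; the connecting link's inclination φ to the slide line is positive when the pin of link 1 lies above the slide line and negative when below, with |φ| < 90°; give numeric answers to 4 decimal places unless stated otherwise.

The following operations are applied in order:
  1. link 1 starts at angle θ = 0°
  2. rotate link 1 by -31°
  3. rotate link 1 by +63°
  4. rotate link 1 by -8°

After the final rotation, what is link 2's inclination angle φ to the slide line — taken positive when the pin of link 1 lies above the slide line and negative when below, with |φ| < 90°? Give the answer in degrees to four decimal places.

geometry: r = 20 mm, L = 178 mm, e = 7 mm; θ starts at 0°
rotate link 1 by -31°: θ ← 0° -31° = -31°
rotate link 1 by +63°: θ ← -31° +63° = 32°
rotate link 1 by -8°: θ ← 32° -8° = 24°
h = r sin θ − e = 8.134733 − 7 = 1.134733
sin φ = h / L = 1.134733 / 178 = 0.00637490
φ = arcsin(0.00637490) = 0.365258°

0.3653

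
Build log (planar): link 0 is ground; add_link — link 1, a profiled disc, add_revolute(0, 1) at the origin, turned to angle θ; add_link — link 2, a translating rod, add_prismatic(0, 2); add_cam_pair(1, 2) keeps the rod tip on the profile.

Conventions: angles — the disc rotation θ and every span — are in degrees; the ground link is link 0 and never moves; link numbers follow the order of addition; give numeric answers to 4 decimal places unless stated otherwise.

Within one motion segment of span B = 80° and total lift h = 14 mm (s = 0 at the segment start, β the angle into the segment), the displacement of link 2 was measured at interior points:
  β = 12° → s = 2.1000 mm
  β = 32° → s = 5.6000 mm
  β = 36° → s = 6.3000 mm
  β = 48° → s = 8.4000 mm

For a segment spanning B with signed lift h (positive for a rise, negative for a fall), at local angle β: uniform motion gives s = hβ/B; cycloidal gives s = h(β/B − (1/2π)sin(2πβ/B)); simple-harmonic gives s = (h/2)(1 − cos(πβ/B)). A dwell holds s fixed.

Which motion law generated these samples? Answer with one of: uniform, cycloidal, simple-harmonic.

candidates at β/B = r: uniform s = h·r (linear in β); cycloidal s = h·(r − sin(2πr)/(2π)); simple-harmonic s = (h/2)(1 − cos(πr))
β=12°: printed 2.1000 | uniform 2.1000, cycloidal 0.2974, simple-harmonic 0.7630
β=32°: printed 5.6000 | uniform 5.6000, cycloidal 4.2903, simple-harmonic 4.8369
β=36°: printed 6.3000 | uniform 6.3000, cycloidal 5.6115, simple-harmonic 5.9050
β=48°: printed 8.4000 | uniform 8.4000, cycloidal 9.7097, simple-harmonic 9.1631
only one law matches every sample → uniform

uniform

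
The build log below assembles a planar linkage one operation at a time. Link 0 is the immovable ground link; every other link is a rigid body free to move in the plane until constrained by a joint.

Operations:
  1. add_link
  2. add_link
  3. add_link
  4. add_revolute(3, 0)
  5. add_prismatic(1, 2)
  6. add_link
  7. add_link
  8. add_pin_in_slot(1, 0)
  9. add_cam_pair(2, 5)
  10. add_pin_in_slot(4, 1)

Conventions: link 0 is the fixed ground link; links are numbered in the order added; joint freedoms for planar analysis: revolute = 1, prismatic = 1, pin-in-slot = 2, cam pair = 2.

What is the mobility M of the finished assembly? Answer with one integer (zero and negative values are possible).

L=1 J1=0 J2=0
add link → L=2 J1=0 J2=0
add link → L=3 J1=0 J2=0
add link → L=4 J1=0 J2=0
R@3,0 dof=1 J1 → L=4 J1=1 J2=0
P@1,2 dof=1 J1 → L=4 J1=2 J2=0
add link → L=5 J1=2 J2=0
add link → L=6 J1=2 J2=0
PS@1,0 dof=2 J2 → L=6 J1=2 J2=1
C@2,5 dof=2 J2 → L=6 J1=2 J2=2
PS@4,1 dof=2 J2 → L=6 J1=2 J2=3
M=3(L−1)−2J1−J2=3·5−2·2−3=8

M = 8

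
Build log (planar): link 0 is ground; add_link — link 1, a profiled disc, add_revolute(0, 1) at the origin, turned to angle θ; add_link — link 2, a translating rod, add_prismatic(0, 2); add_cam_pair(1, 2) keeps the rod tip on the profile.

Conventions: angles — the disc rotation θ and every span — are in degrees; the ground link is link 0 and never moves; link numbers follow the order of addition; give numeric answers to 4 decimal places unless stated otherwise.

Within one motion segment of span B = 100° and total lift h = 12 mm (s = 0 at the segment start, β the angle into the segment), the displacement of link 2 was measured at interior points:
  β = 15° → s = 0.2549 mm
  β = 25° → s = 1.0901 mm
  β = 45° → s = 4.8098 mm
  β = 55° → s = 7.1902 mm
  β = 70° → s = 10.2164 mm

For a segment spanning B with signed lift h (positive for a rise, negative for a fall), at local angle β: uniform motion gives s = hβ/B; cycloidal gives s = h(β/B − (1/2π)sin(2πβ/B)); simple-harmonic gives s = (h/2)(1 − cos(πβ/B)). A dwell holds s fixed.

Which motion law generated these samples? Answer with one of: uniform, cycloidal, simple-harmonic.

candidates at β/B = r: uniform s = h·r (linear in β); cycloidal s = h·(r − sin(2πr)/(2π)); simple-harmonic s = (h/2)(1 − cos(πr))
β=15°: printed 0.2549 | uniform 1.8000, cycloidal 0.2549, simple-harmonic 0.6540
β=25°: printed 1.0901 | uniform 3.0000, cycloidal 1.0901, simple-harmonic 1.7574
β=45°: printed 4.8098 | uniform 5.4000, cycloidal 4.8098, simple-harmonic 5.0614
β=55°: printed 7.1902 | uniform 6.6000, cycloidal 7.1902, simple-harmonic 6.9386
β=70°: printed 10.2164 | uniform 8.4000, cycloidal 10.2164, simple-harmonic 9.5267
only one law matches every sample → cycloidal

cycloidal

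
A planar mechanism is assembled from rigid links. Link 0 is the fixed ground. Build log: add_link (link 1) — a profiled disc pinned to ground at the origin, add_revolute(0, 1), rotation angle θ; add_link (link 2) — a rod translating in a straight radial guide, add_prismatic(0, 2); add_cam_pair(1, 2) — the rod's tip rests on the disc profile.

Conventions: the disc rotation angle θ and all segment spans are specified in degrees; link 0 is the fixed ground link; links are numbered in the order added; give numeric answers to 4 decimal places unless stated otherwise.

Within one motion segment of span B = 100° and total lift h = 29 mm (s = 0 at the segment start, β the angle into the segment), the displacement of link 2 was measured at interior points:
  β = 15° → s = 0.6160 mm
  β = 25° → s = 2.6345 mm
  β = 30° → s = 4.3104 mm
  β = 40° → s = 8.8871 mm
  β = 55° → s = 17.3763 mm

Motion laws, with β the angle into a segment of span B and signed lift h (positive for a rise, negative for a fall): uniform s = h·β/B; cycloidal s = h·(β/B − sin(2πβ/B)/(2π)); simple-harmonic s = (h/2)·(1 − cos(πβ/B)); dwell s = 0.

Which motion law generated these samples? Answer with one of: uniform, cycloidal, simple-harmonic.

candidates at β/B = r: uniform s = h·r (linear in β); cycloidal s = h·(r − sin(2πr)/(2π)); simple-harmonic s = (h/2)(1 − cos(πr))
β=15°: printed 0.6160 | uniform 4.3500, cycloidal 0.6160, simple-harmonic 1.5804
β=25°: printed 2.6345 | uniform 7.2500, cycloidal 2.6345, simple-harmonic 4.2470
β=30°: printed 4.3104 | uniform 8.7000, cycloidal 4.3104, simple-harmonic 5.9771
β=40°: printed 8.8871 | uniform 11.6000, cycloidal 8.8871, simple-harmonic 10.0193
β=55°: printed 17.3763 | uniform 15.9500, cycloidal 17.3763, simple-harmonic 16.7683
only one law matches every sample → cycloidal

cycloidal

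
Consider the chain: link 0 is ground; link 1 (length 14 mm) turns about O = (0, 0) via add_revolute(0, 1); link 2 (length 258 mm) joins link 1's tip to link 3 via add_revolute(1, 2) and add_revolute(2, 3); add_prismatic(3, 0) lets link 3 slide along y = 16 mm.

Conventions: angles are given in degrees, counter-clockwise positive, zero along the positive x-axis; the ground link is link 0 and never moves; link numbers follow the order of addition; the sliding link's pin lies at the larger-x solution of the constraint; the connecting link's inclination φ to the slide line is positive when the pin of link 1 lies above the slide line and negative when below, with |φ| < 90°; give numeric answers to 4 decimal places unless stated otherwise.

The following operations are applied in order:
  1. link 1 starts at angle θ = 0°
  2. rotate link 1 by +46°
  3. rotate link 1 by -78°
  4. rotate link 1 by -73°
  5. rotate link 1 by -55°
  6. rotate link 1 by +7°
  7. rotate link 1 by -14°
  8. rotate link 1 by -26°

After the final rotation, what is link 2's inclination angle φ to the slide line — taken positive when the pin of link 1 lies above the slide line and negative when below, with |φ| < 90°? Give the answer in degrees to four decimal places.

geometry: r = 14 mm, L = 258 mm, e = 16 mm; θ starts at 0°
rotate link 1 by +46°: θ ← 0° +46° = 46°
rotate link 1 by -78°: θ ← 46° -78° = -32°
rotate link 1 by -73°: θ ← -32° -73° = -105°
rotate link 1 by -55°: θ ← -105° -55° = -160°
rotate link 1 by +7°: θ ← -160° +7° = -153°
rotate link 1 by -14°: θ ← -153° -14° = -167°
rotate link 1 by -26°: θ ← -167° -26° = -193°
h = r sin θ − e = 3.149315 − 16 = -12.850685
sin φ = h / L = -12.850685 / 258 = -0.04980886
φ = arcsin(-0.04980886) = -2.855019°

-2.8550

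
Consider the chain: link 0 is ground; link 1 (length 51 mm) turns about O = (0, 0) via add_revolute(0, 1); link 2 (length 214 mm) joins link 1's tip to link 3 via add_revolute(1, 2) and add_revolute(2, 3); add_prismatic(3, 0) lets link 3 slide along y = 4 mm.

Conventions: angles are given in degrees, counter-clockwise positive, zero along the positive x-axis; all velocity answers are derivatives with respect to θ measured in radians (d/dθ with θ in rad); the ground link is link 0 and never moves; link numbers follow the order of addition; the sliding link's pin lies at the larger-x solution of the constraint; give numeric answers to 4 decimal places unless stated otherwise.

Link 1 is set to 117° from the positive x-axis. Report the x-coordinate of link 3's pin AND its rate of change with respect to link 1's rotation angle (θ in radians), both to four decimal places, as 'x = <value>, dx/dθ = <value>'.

geometry: r = 51 mm, L = 214 mm, e = 4 mm
crank pin P = (r cos θ, r sin θ) = (-23.153515, 45.441333)
h = r sin θ − e = 45.441333 − 4 = 41.441333
x = r cos θ + √(L² − h²) = -23.153515 + 209.949079 = 186.795564
dx/dθ = −r sin θ − h·r cos θ/√(L² − h²) (θ in radians; h = 41.441333) = -40.871117

x = 186.7956, dx/dθ = -40.8711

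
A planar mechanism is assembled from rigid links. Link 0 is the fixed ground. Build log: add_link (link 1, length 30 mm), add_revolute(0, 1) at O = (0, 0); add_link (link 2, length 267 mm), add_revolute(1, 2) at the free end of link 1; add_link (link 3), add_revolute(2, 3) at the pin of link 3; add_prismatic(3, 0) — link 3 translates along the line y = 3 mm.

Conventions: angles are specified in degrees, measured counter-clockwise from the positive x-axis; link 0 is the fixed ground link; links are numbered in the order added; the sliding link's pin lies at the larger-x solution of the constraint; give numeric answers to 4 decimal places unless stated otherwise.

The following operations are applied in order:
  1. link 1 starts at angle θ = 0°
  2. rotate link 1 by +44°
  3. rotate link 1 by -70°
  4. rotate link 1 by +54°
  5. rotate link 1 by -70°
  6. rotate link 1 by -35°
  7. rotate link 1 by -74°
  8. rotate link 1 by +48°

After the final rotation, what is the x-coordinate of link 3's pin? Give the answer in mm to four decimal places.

geometry: r = 30 mm, L = 267 mm, e = 3 mm; θ starts at 0°
rotate link 1 by +44°: θ ← 0° +44° = 44°
rotate link 1 by -70°: θ ← 44° -70° = -26°
rotate link 1 by +54°: θ ← -26° +54° = 28°
rotate link 1 by -70°: θ ← 28° -70° = -42°
rotate link 1 by -35°: θ ← -42° -35° = -77°
rotate link 1 by -74°: θ ← -77° -74° = -151°
rotate link 1 by +48°: θ ← -151° +48° = -103°
crank pin P = (r cos θ, r sin θ) = (-6.748532, -29.231102)
h = r sin θ − e = -29.231102 − 3 = -32.231102
x = r cos θ + √(L² − h²) = -6.748532 + 265.047460 = 258.298928

258.2989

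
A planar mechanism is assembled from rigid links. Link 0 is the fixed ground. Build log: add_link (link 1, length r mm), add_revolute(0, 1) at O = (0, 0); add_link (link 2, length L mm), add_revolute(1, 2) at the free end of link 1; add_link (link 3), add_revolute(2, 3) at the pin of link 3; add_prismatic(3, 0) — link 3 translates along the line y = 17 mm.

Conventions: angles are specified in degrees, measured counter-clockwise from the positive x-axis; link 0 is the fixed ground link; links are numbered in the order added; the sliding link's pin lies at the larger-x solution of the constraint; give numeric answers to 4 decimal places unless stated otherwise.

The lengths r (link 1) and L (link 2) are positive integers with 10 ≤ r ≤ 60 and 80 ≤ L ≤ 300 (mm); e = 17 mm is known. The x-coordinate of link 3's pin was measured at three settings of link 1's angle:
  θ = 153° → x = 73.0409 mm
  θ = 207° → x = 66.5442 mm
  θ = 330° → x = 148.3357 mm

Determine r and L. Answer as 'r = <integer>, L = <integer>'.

constraint per measurement: (x − r cos θ)² + (r sin θ − e)² = L²
subtracting the θ₁ and θ₂ equations cancels the r² and L² terms:
r = (x₁² − x₂²) / (2[(x₁cos θ₁ + e sin θ₁) − (x₂cos θ₂ + e sin θ₂)]) = 47.0009 → r = 47
L² = (x₁ − r cos θ₁)² + (r sin θ₁ − e)² = 13225.0086 → L = 115.0000 → L = 115
check at θ₃=330°: x = 148.3357 (printed 148.3357) ✓

r = 47, L = 115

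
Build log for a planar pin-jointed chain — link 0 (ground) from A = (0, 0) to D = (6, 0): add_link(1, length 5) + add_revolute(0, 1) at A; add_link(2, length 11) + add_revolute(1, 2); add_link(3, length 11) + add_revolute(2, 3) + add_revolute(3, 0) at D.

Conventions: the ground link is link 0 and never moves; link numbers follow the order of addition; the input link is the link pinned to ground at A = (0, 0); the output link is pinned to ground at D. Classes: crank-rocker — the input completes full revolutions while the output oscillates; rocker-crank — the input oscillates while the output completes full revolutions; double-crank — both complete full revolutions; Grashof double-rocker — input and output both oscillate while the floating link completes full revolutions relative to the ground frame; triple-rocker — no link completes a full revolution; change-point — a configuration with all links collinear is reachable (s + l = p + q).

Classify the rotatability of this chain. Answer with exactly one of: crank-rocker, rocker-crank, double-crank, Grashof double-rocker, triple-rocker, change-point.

lengths: ground=6, input=5, coupler=11, output=11
sorted: s=5 (shortest), l=11 (longest), p+q=17
s + l = 16 vs p + q = 17
s + l < p + q (Grashof) with shortest = input link → crank-rocker

crank-rocker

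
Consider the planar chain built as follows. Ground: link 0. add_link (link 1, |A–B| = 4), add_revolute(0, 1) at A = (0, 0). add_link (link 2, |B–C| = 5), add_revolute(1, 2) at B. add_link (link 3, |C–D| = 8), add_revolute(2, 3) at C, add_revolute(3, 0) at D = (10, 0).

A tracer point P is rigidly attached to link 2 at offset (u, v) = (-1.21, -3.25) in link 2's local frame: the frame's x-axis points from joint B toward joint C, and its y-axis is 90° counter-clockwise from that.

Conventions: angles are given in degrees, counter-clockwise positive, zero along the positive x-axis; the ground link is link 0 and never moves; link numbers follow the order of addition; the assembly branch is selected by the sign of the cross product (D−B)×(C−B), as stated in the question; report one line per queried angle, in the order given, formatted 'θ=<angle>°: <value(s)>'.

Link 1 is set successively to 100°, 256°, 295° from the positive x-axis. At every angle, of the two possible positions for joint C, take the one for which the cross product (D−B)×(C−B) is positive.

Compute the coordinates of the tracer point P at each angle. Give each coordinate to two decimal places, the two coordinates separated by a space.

A=(0,0), D=(10.00,0)
θ=100°: B = A + 4.00·(cos100°, sin100°) = (-0.6946, 3.9392)
θ=100°: |BD| = 11.3970
θ=100°: circle(B,5.00) ∩ circle(D,8.00): a=3.9875, h=3.0166
θ=100°:   candidates: C₊=(4.0898,5.3916) cross=34.380; C₋=(2.0045,-0.2696) cross=-34.380
θ=100°:   branch + wants cross > 0 → take C=(4.0898,5.3916) (cross=34.380)
θ=100°: ex = (C−B)/|BC| = (0.9569,0.2905); ey = (-0.2905,0.9569)
θ=100°: P = B + -1.21·ex + -3.25·ey = (-0.9084,0.4779)
θ=256°: B = A + 4.00·(cos256°, sin256°) = (-0.9677, -3.8812)
θ=256°: |BD| = 11.6342
θ=256°: circle(B,5.00) ∩ circle(D,8.00): a=4.1410, h=2.8022
θ=256°:   candidates: C₊=(2.0013,0.1419) cross=32.601; C₋=(3.8709,-5.1414) cross=-32.601
θ=256°:   branch + wants cross > 0 → take C=(2.0013,0.1419) (cross=32.601)
θ=256°: ex = (C−B)/|BC| = (0.5938,0.8046); ey = (-0.8046,0.5938)
θ=256°: P = B + -1.21·ex + -3.25·ey = (0.9288,-6.7846)
θ=295°: B = A + 4.00·(cos295°, sin295°) = (1.6905, -3.6252)
θ=295°: |BD| = 9.0659
θ=295°: circle(B,5.00) ∩ circle(D,8.00): a=2.3820, h=4.3961
θ=295°:   candidates: C₊=(2.1159,1.3566) cross=39.855; C₋=(5.6317,-6.7021) cross=-39.855
θ=295°:   branch + wants cross > 0 → take C=(2.1159,1.3566) (cross=39.855)
θ=295°: ex = (C−B)/|BC| = (0.0851,0.9964); ey = (-0.9964,0.0851)
θ=295°: P = B + -1.21·ex + -3.25·ey = (4.8257,-5.1074)

θ=100°: -0.91 0.48
θ=256°: 0.93 -6.78
θ=295°: 4.83 -5.11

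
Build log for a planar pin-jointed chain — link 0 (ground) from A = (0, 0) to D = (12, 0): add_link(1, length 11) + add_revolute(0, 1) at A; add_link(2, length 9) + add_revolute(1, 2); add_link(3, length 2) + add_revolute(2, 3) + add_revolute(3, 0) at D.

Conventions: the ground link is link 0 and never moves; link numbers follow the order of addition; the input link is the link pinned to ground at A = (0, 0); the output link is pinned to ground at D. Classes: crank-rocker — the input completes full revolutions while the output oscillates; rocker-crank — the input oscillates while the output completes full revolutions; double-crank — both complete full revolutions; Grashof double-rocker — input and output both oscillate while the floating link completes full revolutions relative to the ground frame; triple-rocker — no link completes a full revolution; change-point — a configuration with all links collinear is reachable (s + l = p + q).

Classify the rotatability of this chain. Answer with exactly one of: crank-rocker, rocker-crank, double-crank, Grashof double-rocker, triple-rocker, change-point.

lengths: ground=12, input=11, coupler=9, output=2
sorted: s=2 (shortest), l=12 (longest), p+q=20
s + l = 14 vs p + q = 20
s + l < p + q (Grashof) with shortest = output link → rocker-crank

rocker-crank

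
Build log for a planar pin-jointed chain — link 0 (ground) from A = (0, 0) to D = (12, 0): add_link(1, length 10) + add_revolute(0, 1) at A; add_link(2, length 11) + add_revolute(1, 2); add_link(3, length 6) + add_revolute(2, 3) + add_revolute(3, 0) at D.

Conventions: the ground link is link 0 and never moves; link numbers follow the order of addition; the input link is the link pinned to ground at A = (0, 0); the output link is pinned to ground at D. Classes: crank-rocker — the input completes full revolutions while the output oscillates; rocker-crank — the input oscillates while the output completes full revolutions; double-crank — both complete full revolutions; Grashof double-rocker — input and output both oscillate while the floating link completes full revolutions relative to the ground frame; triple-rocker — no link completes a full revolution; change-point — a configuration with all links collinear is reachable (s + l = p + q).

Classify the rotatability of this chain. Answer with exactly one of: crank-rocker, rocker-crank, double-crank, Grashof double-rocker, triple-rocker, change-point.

lengths: ground=12, input=10, coupler=11, output=6
sorted: s=6 (shortest), l=12 (longest), p+q=21
s + l = 18 vs p + q = 21
s + l < p + q (Grashof) with shortest = output link → rocker-crank

rocker-crank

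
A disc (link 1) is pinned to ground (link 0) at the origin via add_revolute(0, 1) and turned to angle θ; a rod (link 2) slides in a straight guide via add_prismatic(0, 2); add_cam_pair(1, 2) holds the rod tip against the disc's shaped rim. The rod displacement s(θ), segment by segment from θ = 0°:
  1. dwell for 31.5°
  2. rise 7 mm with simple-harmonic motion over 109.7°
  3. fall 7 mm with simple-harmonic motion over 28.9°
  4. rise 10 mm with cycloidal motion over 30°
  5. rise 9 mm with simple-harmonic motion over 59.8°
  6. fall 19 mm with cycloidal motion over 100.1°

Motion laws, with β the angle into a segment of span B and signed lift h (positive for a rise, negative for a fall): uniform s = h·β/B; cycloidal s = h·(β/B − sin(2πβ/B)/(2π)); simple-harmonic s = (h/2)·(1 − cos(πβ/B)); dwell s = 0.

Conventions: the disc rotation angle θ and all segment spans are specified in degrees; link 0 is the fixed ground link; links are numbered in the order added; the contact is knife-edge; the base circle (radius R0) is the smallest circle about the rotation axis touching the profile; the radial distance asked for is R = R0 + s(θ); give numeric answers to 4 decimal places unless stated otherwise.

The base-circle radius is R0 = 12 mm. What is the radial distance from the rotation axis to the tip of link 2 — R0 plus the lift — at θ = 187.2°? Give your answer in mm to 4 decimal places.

segment 1 (0° to 31.5°, dwell): s unchanged at 0.0000
segment 2 (31.5° to 141.2°, simple-harmonic, h = 7) is passed completely: s = 0.0000 + (7) = 7.0000
segment 3 (141.2° to 170.1°, simple-harmonic, h = -7) is passed completely: s = 7.0000 + (-7) = 0.0000
θ = 187.2° falls in segment 4 (170.1° to 200.1°, cycloidal, h = 10): β = 187.2 − 170.1 = 17.1°, B = 30°; Δs = 10·(0.5700 − sin(2π·0.5700)/(2π)) = 6.3776; s = 0.0000 + 6.3776 = 6.3776
R = R0 + s = 12 + 6.3776 = 18.3776

18.3776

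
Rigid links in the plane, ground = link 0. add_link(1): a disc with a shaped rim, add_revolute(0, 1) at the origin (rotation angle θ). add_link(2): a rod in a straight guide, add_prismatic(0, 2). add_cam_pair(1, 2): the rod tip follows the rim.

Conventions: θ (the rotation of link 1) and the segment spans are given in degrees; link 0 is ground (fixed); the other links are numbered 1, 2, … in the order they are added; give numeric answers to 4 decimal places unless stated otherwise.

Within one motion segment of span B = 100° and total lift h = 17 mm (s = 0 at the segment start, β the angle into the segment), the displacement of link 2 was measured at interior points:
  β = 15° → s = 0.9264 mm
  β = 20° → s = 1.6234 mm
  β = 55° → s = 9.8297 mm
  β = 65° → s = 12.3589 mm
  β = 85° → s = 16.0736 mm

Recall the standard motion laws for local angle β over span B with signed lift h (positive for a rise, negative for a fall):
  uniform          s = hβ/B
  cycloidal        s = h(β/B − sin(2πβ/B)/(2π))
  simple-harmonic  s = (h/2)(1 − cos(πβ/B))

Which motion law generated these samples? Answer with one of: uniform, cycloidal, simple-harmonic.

candidates at β/B = r: uniform s = h·r (linear in β); cycloidal s = h·(r − sin(2πr)/(2π)); simple-harmonic s = (h/2)(1 − cos(πr))
β=15°: printed 0.9264 | uniform 2.5500, cycloidal 0.3611, simple-harmonic 0.9264
β=20°: printed 1.6234 | uniform 3.4000, cycloidal 0.8268, simple-harmonic 1.6234
β=55°: printed 9.8297 | uniform 9.3500, cycloidal 10.1861, simple-harmonic 9.8297
β=65°: printed 12.3589 | uniform 11.0500, cycloidal 13.2389, simple-harmonic 12.3589
β=85°: printed 16.0736 | uniform 14.4500, cycloidal 16.6389, simple-harmonic 16.0736
only one law matches every sample → simple-harmonic

simple-harmonic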